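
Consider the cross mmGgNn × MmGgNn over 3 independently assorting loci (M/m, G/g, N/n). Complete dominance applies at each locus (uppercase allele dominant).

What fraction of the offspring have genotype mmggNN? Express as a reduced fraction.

P(mmggNN) = 1/32

mmGgNn gametes: mGN×2, mGn×2, mgN×2, mgn×2
MmGgNn gametes: MGN×1, MGn×1, MgN×1, Mgn×1, mGN×1, mGn×1, mgN×1, mgn×1
mmGgNn×MmGgNn grid (8·8=64): MmGGNN=2 MmGGNn=4 MmGGnn=2 MmGgNN=4 MmGgNn=8 MmGgnn=4 MmggNN=2 MmggNn=4 Mmggnn=2 mmGGNN=2 mmGGNn=4 mmGGnn=2 mmGgNN=4 mmGgNn=8 mmGgnn=4 mmggNN=2 mmggNn=4 mmggnn=2
mmggNN hits 2/64; gcd=2; 2÷2/64÷2 = 1/32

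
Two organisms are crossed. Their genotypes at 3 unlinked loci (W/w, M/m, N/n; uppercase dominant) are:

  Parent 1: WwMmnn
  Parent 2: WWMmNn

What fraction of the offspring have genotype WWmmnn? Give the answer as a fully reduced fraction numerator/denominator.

P(WWmmnn) = 1/16

WwMmnn gametes: WMn×2, Wmn×2, wMn×2, wmn×2
WWMmNn gametes: WMN×2, WMn×2, WmN×2, Wmn×2
WwMmnn×WWMmNn grid (8·8=64): WWMMNn=4 WWMMnn=4 WWMmNn=8 WWMmnn=8 WWmmNn=4 WWmmnn=4 WwMMNn=4 WwMMnn=4 WwMmNn=8 WwMmnn=8 WwmmNn=4 Wwmmnn=4
WWmmnn hits 4/64; gcd=4; 4÷4/64÷4 = 1/16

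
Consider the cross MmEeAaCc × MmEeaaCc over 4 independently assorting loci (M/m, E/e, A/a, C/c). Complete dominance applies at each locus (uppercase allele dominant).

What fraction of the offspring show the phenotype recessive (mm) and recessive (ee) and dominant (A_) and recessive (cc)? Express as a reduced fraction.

P(mm ee A_ cc) = 1/128

MmEeAaCc gametes: MEAC×1, MEAc×1, MEaC×1, MEac×1, MeAC×1, MeAc×1, MeaC×1, Meac×1, mEAC×1, mEAc×1, mEaC×1, mEac×1, meAC×1, meAc×1, meaC×1, meac×1
MmEeaaCc gametes: MEaC×2, MEac×2, MeaC×2, Meac×2, mEaC×2, mEac×2, meaC×2, meac×2
MmEeAaCc×MmEeaaCc grid (16·16=256): MMEEAaCC=2 MMEEAaCc=4 MMEEAacc=2 MMEEaaCC=2 MMEEaaCc=4 MMEEaacc=2 MMEeAaCC=4 MMEeAaCc=8 MMEeAacc=4 MMEeaaCC=4 MMEeaaCc=8 MMEeaacc=4 MMeeAaCC=2 MMeeAaCc=4 MMeeAacc=2 MMeeaaCC=2 MMeeaaCc=4 MMeeaacc=2 MmEEAaCC=4 MmEEAaCc=8 MmEEAacc=4 MmEEaaCC=4 MmEEaaCc=8 MmEEaacc=4 MmEeAaCC=8 MmEeAaCc=16 MmEeAacc=8 MmEeaaCC=8 MmEeaaCc=16 MmEeaacc=8 MmeeAaCC=4 MmeeAaCc=8 MmeeAacc=4 MmeeaaCC=4 MmeeaaCc=8 Mmeeaacc=4 mmEEAaCC=2 mmEEAaCc=4 mmEEAacc=2 mmEEaaCC=2 mmEEaaCc=4 mmEEaacc=2 mmEeAaCC=4 mmEeAaCc=8 mmEeAacc=4 mmEeaaCC=4 mmEeaaCc=8 mmEeaacc=4 mmeeAaCC=2 mmeeAaCc=4 mmeeAacc=2 mmeeaaCC=2 mmeeaaCc=4 mmeeaacc=2
mm ee A_ cc hits 2/256; gcd=2; 2÷2/256÷2 = 1/128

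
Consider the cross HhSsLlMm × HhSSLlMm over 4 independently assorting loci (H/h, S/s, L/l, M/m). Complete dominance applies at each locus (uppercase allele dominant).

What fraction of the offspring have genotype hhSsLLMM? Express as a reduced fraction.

HhSsLlMm gametes: HSLM×1, HSLm×1, HSlM×1, HSlm×1, HsLM×1, HsLm×1, HslM×1, Hslm×1, hSLM×1, hSLm×1, hSlM×1, hSlm×1, hsLM×1, hsLm×1, hslM×1, hslm×1
HhSSLlMm gametes: HSLM×2, HSLm×2, HSlM×2, HSlm×2, hSLM×2, hSLm×2, hSlM×2, hSlm×2
HhSsLlMm×HhSSLlMm grid (16·16=256): HHSSLLMM=2 HHSSLLMm=4 HHSSLLmm=2 HHSSLlMM=4 HHSSLlMm=8 HHSSLlmm=4 HHSSllMM=2 HHSSllMm=4 HHSSllmm=2 HHSsLLMM=2 HHSsLLMm=4 HHSsLLmm=2 HHSsLlMM=4 HHSsLlMm=8 HHSsLlmm=4 HHSsllMM=2 HHSsllMm=4 HHSsllmm=2 HhSSLLMM=4 HhSSLLMm=8 HhSSLLmm=4 HhSSLlMM=8 HhSSLlMm=16 HhSSLlmm=8 HhSSllMM=4 HhSSllMm=8 HhSSllmm=4 HhSsLLMM=4 HhSsLLMm=8 HhSsLLmm=4 HhSsLlMM=8 HhSsLlMm=16 HhSsLlmm=8 HhSsllMM=4 HhSsllMm=8 HhSsllmm=4 hhSSLLMM=2 hhSSLLMm=4 hhSSLLmm=2 hhSSLlMM=4 hhSSLlMm=8 hhSSLlmm=4 hhSSllMM=2 hhSSllMm=4 hhSSllmm=2 hhSsLLMM=2 hhSsLLMm=4 hhSsLLmm=2 hhSsLlMM=4 hhSsLlMm=8 hhSsLlmm=4 hhSsllMM=2 hhSsllMm=4 hhSsllmm=2
hhSsLLMM hits 2/256; gcd=2; 2÷2/256÷2 = 1/128

P(hhSsLLMM) = 1/128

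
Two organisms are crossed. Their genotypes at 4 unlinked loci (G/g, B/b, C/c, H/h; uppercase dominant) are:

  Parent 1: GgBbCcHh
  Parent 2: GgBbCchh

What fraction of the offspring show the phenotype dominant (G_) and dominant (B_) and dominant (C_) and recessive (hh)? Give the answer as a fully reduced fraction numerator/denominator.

P(G_ B_ C_ hh) = 27/128

GgBbCcHh gametes: GBCH×1, GBCh×1, GBcH×1, GBch×1, GbCH×1, GbCh×1, GbcH×1, Gbch×1, gBCH×1, gBCh×1, gBcH×1, gBch×1, gbCH×1, gbCh×1, gbcH×1, gbch×1
GgBbCchh gametes: GBCh×2, GBch×2, GbCh×2, Gbch×2, gBCh×2, gBch×2, gbCh×2, gbch×2
GgBbCcHh×GgBbCchh grid (16·16=256): GGBBCCHh=2 GGBBCChh=2 GGBBCcHh=4 GGBBCchh=4 GGBBccHh=2 GGBBcchh=2 GGBbCCHh=4 GGBbCChh=4 GGBbCcHh=8 GGBbCchh=8 GGBbccHh=4 GGBbcchh=4 GGbbCCHh=2 GGbbCChh=2 GGbbCcHh=4 GGbbCchh=4 GGbbccHh=2 GGbbcchh=2 GgBBCCHh=4 GgBBCChh=4 GgBBCcHh=8 GgBBCchh=8 GgBBccHh=4 GgBBcchh=4 GgBbCCHh=8 GgBbCChh=8 GgBbCcHh=16 GgBbCchh=16 GgBbccHh=8 GgBbcchh=8 GgbbCCHh=4 GgbbCChh=4 GgbbCcHh=8 GgbbCchh=8 GgbbccHh=4 Ggbbcchh=4 ggBBCCHh=2 ggBBCChh=2 ggBBCcHh=4 ggBBCchh=4 ggBBccHh=2 ggBBcchh=2 ggBbCCHh=4 ggBbCChh=4 ggBbCcHh=8 ggBbCchh=8 ggBbccHh=4 ggBbcchh=4 ggbbCCHh=2 ggbbCChh=2 ggbbCcHh=4 ggbbCchh=4 ggbbccHh=2 ggbbcchh=2
G_ B_ C_ hh hits 54/256; gcd=2; 54÷2/256÷2 = 27/128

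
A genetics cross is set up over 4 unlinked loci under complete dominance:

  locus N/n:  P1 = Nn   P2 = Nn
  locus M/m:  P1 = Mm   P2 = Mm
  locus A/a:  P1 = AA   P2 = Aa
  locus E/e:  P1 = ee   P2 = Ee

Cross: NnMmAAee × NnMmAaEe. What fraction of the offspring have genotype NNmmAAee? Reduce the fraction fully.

P(NNmmAAee) = 1/64

NnMmAAee gametes: NMAe×4, NmAe×4, nMAe×4, nmAe×4
NnMmAaEe gametes: NMAE×1, NMAe×1, NMaE×1, NMae×1, NmAE×1, NmAe×1, NmaE×1, Nmae×1, nMAE×1, nMAe×1, nMaE×1, nMae×1, nmAE×1, nmAe×1, nmaE×1, nmae×1
NnMmAAee×NnMmAaEe grid (16·16=256): NNMMAAEe=4 NNMMAAee=4 NNMMAaEe=4 NNMMAaee=4 NNMmAAEe=8 NNMmAAee=8 NNMmAaEe=8 NNMmAaee=8 NNmmAAEe=4 NNmmAAee=4 NNmmAaEe=4 NNmmAaee=4 NnMMAAEe=8 NnMMAAee=8 NnMMAaEe=8 NnMMAaee=8 NnMmAAEe=16 NnMmAAee=16 NnMmAaEe=16 NnMmAaee=16 NnmmAAEe=8 NnmmAAee=8 NnmmAaEe=8 NnmmAaee=8 nnMMAAEe=4 nnMMAAee=4 nnMMAaEe=4 nnMMAaee=4 nnMmAAEe=8 nnMmAAee=8 nnMmAaEe=8 nnMmAaee=8 nnmmAAEe=4 nnmmAAee=4 nnmmAaEe=4 nnmmAaee=4
NNmmAAee hits 4/256; gcd=4; 4÷4/256÷4 = 1/64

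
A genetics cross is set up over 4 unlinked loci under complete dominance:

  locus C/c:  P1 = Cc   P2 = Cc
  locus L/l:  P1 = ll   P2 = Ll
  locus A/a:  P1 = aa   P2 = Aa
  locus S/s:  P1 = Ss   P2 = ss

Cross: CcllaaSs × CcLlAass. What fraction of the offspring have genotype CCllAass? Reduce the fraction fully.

CcllaaSs gametes: ClaS×4, Clas×4, claS×4, clas×4
CcLlAass gametes: CLAs×2, CLas×2, ClAs×2, Clas×2, cLAs×2, cLas×2, clAs×2, clas×2
CcllaaSs×CcLlAass grid (16·16=256): CCLlAaSs=8 CCLlAass=8 CCLlaaSs=8 CCLlaass=8 CCllAaSs=8 CCllAass=8 CCllaaSs=8 CCllaass=8 CcLlAaSs=16 CcLlAass=16 CcLlaaSs=16 CcLlaass=16 CcllAaSs=16 CcllAass=16 CcllaaSs=16 Ccllaass=16 ccLlAaSs=8 ccLlAass=8 ccLlaaSs=8 ccLlaass=8 ccllAaSs=8 ccllAass=8 ccllaaSs=8 ccllaass=8
CCllAass hits 8/256; gcd=8; 8÷8/256÷8 = 1/32

P(CCllAass) = 1/32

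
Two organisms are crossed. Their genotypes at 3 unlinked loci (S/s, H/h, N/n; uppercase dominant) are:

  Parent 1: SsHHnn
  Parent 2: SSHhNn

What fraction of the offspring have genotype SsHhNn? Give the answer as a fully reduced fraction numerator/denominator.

SsHHnn gametes: SHn×4, sHn×4
SSHhNn gametes: SHN×2, SHn×2, ShN×2, Shn×2
SsHHnn×SSHhNn grid (8·8=64): SSHHNn=8 SSHHnn=8 SSHhNn=8 SSHhnn=8 SsHHNn=8 SsHHnn=8 SsHhNn=8 SsHhnn=8
SsHhNn hits 8/64; gcd=8; 8÷8/64÷8 = 1/8

P(SsHhNn) = 1/8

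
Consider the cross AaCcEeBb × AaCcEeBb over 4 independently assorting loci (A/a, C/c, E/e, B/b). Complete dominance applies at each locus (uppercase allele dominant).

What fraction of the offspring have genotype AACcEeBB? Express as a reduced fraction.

P(AACcEeBB) = 1/64

AaCcEeBb gametes: ACEB×1, ACEb×1, ACeB×1, ACeb×1, AcEB×1, AcEb×1, AceB×1, Aceb×1, aCEB×1, aCEb×1, aCeB×1, aCeb×1, acEB×1, acEb×1, aceB×1, aceb×1
AaCcEeBb gametes: ACEB×1, ACEb×1, ACeB×1, ACeb×1, AcEB×1, AcEb×1, AceB×1, Aceb×1, aCEB×1, aCEb×1, aCeB×1, aCeb×1, acEB×1, acEb×1, aceB×1, aceb×1
AaCcEeBb×AaCcEeBb grid (16·16=256): AACCEEBB=1 AACCEEBb=2 AACCEEbb=1 AACCEeBB=2 AACCEeBb=4 AACCEebb=2 AACCeeBB=1 AACCeeBb=2 AACCeebb=1 AACcEEBB=2 AACcEEBb=4 AACcEEbb=2 AACcEeBB=4 AACcEeBb=8 AACcEebb=4 AACceeBB=2 AACceeBb=4 AACceebb=2 AAccEEBB=1 AAccEEBb=2 AAccEEbb=1 AAccEeBB=2 AAccEeBb=4 AAccEebb=2 AAcceeBB=1 AAcceeBb=2 AAcceebb=1 AaCCEEBB=2 AaCCEEBb=4 AaCCEEbb=2 AaCCEeBB=4 AaCCEeBb=8 AaCCEebb=4 AaCCeeBB=2 AaCCeeBb=4 AaCCeebb=2 AaCcEEBB=4 AaCcEEBb=8 AaCcEEbb=4 AaCcEeBB=8 AaCcEeBb=16 AaCcEebb=8 AaCceeBB=4 AaCceeBb=8 AaCceebb=4 AaccEEBB=2 AaccEEBb=4 AaccEEbb=2 AaccEeBB=4 AaccEeBb=8 AaccEebb=4 AacceeBB=2 AacceeBb=4 Aacceebb=2 aaCCEEBB=1 aaCCEEBb=2 aaCCEEbb=1 aaCCEeBB=2 aaCCEeBb=4 aaCCEebb=2 aaCCeeBB=1 aaCCeeBb=2 aaCCeebb=1 aaCcEEBB=2 aaCcEEBb=4 aaCcEEbb=2 aaCcEeBB=4 aaCcEeBb=8 aaCcEebb=4 aaCceeBB=2 aaCceeBb=4 aaCceebb=2 aaccEEBB=1 aaccEEBb=2 aaccEEbb=1 aaccEeBB=2 aaccEeBb=4 aaccEebb=2 aacceeBB=1 aacceeBb=2 aacceebb=1
AACcEeBB hits 4/256; gcd=4; 4÷4/256÷4 = 1/64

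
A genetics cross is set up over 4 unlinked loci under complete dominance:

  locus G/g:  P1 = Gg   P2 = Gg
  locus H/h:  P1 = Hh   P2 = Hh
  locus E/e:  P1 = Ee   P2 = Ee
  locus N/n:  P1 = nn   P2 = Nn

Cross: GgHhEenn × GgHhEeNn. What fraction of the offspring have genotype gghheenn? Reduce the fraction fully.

GgHhEenn gametes: GHEn×2, GHen×2, GhEn×2, Ghen×2, gHEn×2, gHen×2, ghEn×2, ghen×2
GgHhEeNn gametes: GHEN×1, GHEn×1, GHeN×1, GHen×1, GhEN×1, GhEn×1, GheN×1, Ghen×1, gHEN×1, gHEn×1, gHeN×1, gHen×1, ghEN×1, ghEn×1, gheN×1, ghen×1
GgHhEenn×GgHhEeNn grid (16·16=256): GGHHEENn=2 GGHHEEnn=2 GGHHEeNn=4 GGHHEenn=4 GGHHeeNn=2 GGHHeenn=2 GGHhEENn=4 GGHhEEnn=4 GGHhEeNn=8 GGHhEenn=8 GGHheeNn=4 GGHheenn=4 GGhhEENn=2 GGhhEEnn=2 GGhhEeNn=4 GGhhEenn=4 GGhheeNn=2 GGhheenn=2 GgHHEENn=4 GgHHEEnn=4 GgHHEeNn=8 GgHHEenn=8 GgHHeeNn=4 GgHHeenn=4 GgHhEENn=8 GgHhEEnn=8 GgHhEeNn=16 GgHhEenn=16 GgHheeNn=8 GgHheenn=8 GghhEENn=4 GghhEEnn=4 GghhEeNn=8 GghhEenn=8 GghheeNn=4 Gghheenn=4 ggHHEENn=2 ggHHEEnn=2 ggHHEeNn=4 ggHHEenn=4 ggHHeeNn=2 ggHHeenn=2 ggHhEENn=4 ggHhEEnn=4 ggHhEeNn=8 ggHhEenn=8 ggHheeNn=4 ggHheenn=4 gghhEENn=2 gghhEEnn=2 gghhEeNn=4 gghhEenn=4 gghheeNn=2 gghheenn=2
gghheenn hits 2/256; gcd=2; 2÷2/256÷2 = 1/128

P(gghheenn) = 1/128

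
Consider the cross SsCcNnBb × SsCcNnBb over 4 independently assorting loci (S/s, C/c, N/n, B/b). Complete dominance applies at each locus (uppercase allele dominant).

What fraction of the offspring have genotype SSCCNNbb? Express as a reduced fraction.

P(SSCCNNbb) = 1/256

SsCcNnBb gametes: SCNB×1, SCNb×1, SCnB×1, SCnb×1, ScNB×1, ScNb×1, ScnB×1, Scnb×1, sCNB×1, sCNb×1, sCnB×1, sCnb×1, scNB×1, scNb×1, scnB×1, scnb×1
SsCcNnBb gametes: SCNB×1, SCNb×1, SCnB×1, SCnb×1, ScNB×1, ScNb×1, ScnB×1, Scnb×1, sCNB×1, sCNb×1, sCnB×1, sCnb×1, scNB×1, scNb×1, scnB×1, scnb×1
SsCcNnBb×SsCcNnBb grid (16·16=256): SSCCNNBB=1 SSCCNNBb=2 SSCCNNbb=1 SSCCNnBB=2 SSCCNnBb=4 SSCCNnbb=2 SSCCnnBB=1 SSCCnnBb=2 SSCCnnbb=1 SSCcNNBB=2 SSCcNNBb=4 SSCcNNbb=2 SSCcNnBB=4 SSCcNnBb=8 SSCcNnbb=4 SSCcnnBB=2 SSCcnnBb=4 SSCcnnbb=2 SSccNNBB=1 SSccNNBb=2 SSccNNbb=1 SSccNnBB=2 SSccNnBb=4 SSccNnbb=2 SSccnnBB=1 SSccnnBb=2 SSccnnbb=1 SsCCNNBB=2 SsCCNNBb=4 SsCCNNbb=2 SsCCNnBB=4 SsCCNnBb=8 SsCCNnbb=4 SsCCnnBB=2 SsCCnnBb=4 SsCCnnbb=2 SsCcNNBB=4 SsCcNNBb=8 SsCcNNbb=4 SsCcNnBB=8 SsCcNnBb=16 SsCcNnbb=8 SsCcnnBB=4 SsCcnnBb=8 SsCcnnbb=4 SsccNNBB=2 SsccNNBb=4 SsccNNbb=2 SsccNnBB=4 SsccNnBb=8 SsccNnbb=4 SsccnnBB=2 SsccnnBb=4 Ssccnnbb=2 ssCCNNBB=1 ssCCNNBb=2 ssCCNNbb=1 ssCCNnBB=2 ssCCNnBb=4 ssCCNnbb=2 ssCCnnBB=1 ssCCnnBb=2 ssCCnnbb=1 ssCcNNBB=2 ssCcNNBb=4 ssCcNNbb=2 ssCcNnBB=4 ssCcNnBb=8 ssCcNnbb=4 ssCcnnBB=2 ssCcnnBb=4 ssCcnnbb=2 ssccNNBB=1 ssccNNBb=2 ssccNNbb=1 ssccNnBB=2 ssccNnBb=4 ssccNnbb=2 ssccnnBB=1 ssccnnBb=2 ssccnnbb=1
SSCCNNbb hits 1/256; gcd=1; 1÷1/256÷1 = 1/256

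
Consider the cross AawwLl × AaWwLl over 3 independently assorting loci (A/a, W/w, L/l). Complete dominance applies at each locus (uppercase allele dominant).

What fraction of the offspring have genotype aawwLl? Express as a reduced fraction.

P(aawwLl) = 1/16

AawwLl gametes: AwL×2, Awl×2, awL×2, awl×2
AaWwLl gametes: AWL×1, AWl×1, AwL×1, Awl×1, aWL×1, aWl×1, awL×1, awl×1
AawwLl×AaWwLl grid (8·8=64): AAWwLL=2 AAWwLl=4 AAWwll=2 AAwwLL=2 AAwwLl=4 AAwwll=2 AaWwLL=4 AaWwLl=8 AaWwll=4 AawwLL=4 AawwLl=8 Aawwll=4 aaWwLL=2 aaWwLl=4 aaWwll=2 aawwLL=2 aawwLl=4 aawwll=2
aawwLl hits 4/64; gcd=4; 4÷4/64÷4 = 1/16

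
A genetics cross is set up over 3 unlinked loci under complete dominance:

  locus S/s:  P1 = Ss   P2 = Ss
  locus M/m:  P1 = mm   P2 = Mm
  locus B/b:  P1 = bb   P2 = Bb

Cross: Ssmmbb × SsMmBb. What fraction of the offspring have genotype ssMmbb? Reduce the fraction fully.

Ssmmbb gametes: Smb×4, smb×4
SsMmBb gametes: SMB×1, SMb×1, SmB×1, Smb×1, sMB×1, sMb×1, smB×1, smb×1
Ssmmbb×SsMmBb grid (8·8=64): SSMmBb=4 SSMmbb=4 SSmmBb=4 SSmmbb=4 SsMmBb=8 SsMmbb=8 SsmmBb=8 Ssmmbb=8 ssMmBb=4 ssMmbb=4 ssmmBb=4 ssmmbb=4
ssMmbb hits 4/64; gcd=4; 4÷4/64÷4 = 1/16

P(ssMmbb) = 1/16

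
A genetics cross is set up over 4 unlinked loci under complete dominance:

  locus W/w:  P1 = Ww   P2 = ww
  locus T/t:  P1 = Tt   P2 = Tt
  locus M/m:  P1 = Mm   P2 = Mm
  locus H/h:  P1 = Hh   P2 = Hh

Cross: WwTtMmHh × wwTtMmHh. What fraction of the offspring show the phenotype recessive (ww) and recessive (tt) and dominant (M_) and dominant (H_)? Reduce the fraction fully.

P(ww tt M_ H_) = 9/128

WwTtMmHh gametes: WTMH×1, WTMh×1, WTmH×1, WTmh×1, WtMH×1, WtMh×1, WtmH×1, Wtmh×1, wTMH×1, wTMh×1, wTmH×1, wTmh×1, wtMH×1, wtMh×1, wtmH×1, wtmh×1
wwTtMmHh gametes: wTMH×2, wTMh×2, wTmH×2, wTmh×2, wtMH×2, wtMh×2, wtmH×2, wtmh×2
WwTtMmHh×wwTtMmHh grid (16·16=256): WwTTMMHH=2 WwTTMMHh=4 WwTTMMhh=2 WwTTMmHH=4 WwTTMmHh=8 WwTTMmhh=4 WwTTmmHH=2 WwTTmmHh=4 WwTTmmhh=2 WwTtMMHH=4 WwTtMMHh=8 WwTtMMhh=4 WwTtMmHH=8 WwTtMmHh=16 WwTtMmhh=8 WwTtmmHH=4 WwTtmmHh=8 WwTtmmhh=4 WwttMMHH=2 WwttMMHh=4 WwttMMhh=2 WwttMmHH=4 WwttMmHh=8 WwttMmhh=4 WwttmmHH=2 WwttmmHh=4 Wwttmmhh=2 wwTTMMHH=2 wwTTMMHh=4 wwTTMMhh=2 wwTTMmHH=4 wwTTMmHh=8 wwTTMmhh=4 wwTTmmHH=2 wwTTmmHh=4 wwTTmmhh=2 wwTtMMHH=4 wwTtMMHh=8 wwTtMMhh=4 wwTtMmHH=8 wwTtMmHh=16 wwTtMmhh=8 wwTtmmHH=4 wwTtmmHh=8 wwTtmmhh=4 wwttMMHH=2 wwttMMHh=4 wwttMMhh=2 wwttMmHH=4 wwttMmHh=8 wwttMmhh=4 wwttmmHH=2 wwttmmHh=4 wwttmmhh=2
ww tt M_ H_ hits 18/256; gcd=2; 18÷2/256÷2 = 9/128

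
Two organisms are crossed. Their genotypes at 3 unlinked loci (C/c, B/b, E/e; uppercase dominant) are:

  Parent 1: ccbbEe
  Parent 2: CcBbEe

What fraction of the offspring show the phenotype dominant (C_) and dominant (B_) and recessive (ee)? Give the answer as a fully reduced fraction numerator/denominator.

ccbbEe gametes: cbE×4, cbe×4
CcBbEe gametes: CBE×1, CBe×1, CbE×1, Cbe×1, cBE×1, cBe×1, cbE×1, cbe×1
ccbbEe×CcBbEe grid (8·8=64): CcBbEE=4 CcBbEe=8 CcBbee=4 CcbbEE=4 CcbbEe=8 Ccbbee=4 ccBbEE=4 ccBbEe=8 ccBbee=4 ccbbEE=4 ccbbEe=8 ccbbee=4
C_ B_ ee hits 4/64; gcd=4; 4÷4/64÷4 = 1/16

P(C_ B_ ee) = 1/16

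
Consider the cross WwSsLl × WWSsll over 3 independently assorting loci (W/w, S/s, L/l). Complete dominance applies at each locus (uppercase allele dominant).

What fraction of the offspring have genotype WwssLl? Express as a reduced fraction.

WwSsLl gametes: WSL×1, WSl×1, WsL×1, Wsl×1, wSL×1, wSl×1, wsL×1, wsl×1
WWSsll gametes: WSl×4, Wsl×4
WwSsLl×WWSsll grid (8·8=64): WWSSLl=4 WWSSll=4 WWSsLl=8 WWSsll=8 WWssLl=4 WWssll=4 WwSSLl=4 WwSSll=4 WwSsLl=8 WwSsll=8 WwssLl=4 Wwssll=4
WwssLl hits 4/64; gcd=4; 4÷4/64÷4 = 1/16

P(WwssLl) = 1/16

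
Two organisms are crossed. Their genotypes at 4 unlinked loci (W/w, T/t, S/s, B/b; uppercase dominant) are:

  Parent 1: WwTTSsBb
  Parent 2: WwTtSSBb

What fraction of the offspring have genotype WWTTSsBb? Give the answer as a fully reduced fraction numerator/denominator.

P(WWTTSsBb) = 1/32

WwTTSsBb gametes: WTSB×2, WTSb×2, WTsB×2, WTsb×2, wTSB×2, wTSb×2, wTsB×2, wTsb×2
WwTtSSBb gametes: WTSB×2, WTSb×2, WtSB×2, WtSb×2, wTSB×2, wTSb×2, wtSB×2, wtSb×2
WwTTSsBb×WwTtSSBb grid (16·16=256): WWTTSSBB=4 WWTTSSBb=8 WWTTSSbb=4 WWTTSsBB=4 WWTTSsBb=8 WWTTSsbb=4 WWTtSSBB=4 WWTtSSBb=8 WWTtSSbb=4 WWTtSsBB=4 WWTtSsBb=8 WWTtSsbb=4 WwTTSSBB=8 WwTTSSBb=16 WwTTSSbb=8 WwTTSsBB=8 WwTTSsBb=16 WwTTSsbb=8 WwTtSSBB=8 WwTtSSBb=16 WwTtSSbb=8 WwTtSsBB=8 WwTtSsBb=16 WwTtSsbb=8 wwTTSSBB=4 wwTTSSBb=8 wwTTSSbb=4 wwTTSsBB=4 wwTTSsBb=8 wwTTSsbb=4 wwTtSSBB=4 wwTtSSBb=8 wwTtSSbb=4 wwTtSsBB=4 wwTtSsBb=8 wwTtSsbb=4
WWTTSsBb hits 8/256; gcd=8; 8÷8/256÷8 = 1/32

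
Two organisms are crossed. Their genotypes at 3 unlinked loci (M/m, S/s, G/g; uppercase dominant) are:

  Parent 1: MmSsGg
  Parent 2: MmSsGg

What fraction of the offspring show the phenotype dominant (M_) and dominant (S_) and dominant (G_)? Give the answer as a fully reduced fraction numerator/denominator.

MmSsGg gametes: MSG×1, MSg×1, MsG×1, Msg×1, mSG×1, mSg×1, msG×1, msg×1
MmSsGg gametes: MSG×1, MSg×1, MsG×1, Msg×1, mSG×1, mSg×1, msG×1, msg×1
MmSsGg×MmSsGg grid (8·8=64): MMSSGG=1 MMSSGg=2 MMSSgg=1 MMSsGG=2 MMSsGg=4 MMSsgg=2 MMssGG=1 MMssGg=2 MMssgg=1 MmSSGG=2 MmSSGg=4 MmSSgg=2 MmSsGG=4 MmSsGg=8 MmSsgg=4 MmssGG=2 MmssGg=4 Mmssgg=2 mmSSGG=1 mmSSGg=2 mmSSgg=1 mmSsGG=2 mmSsGg=4 mmSsgg=2 mmssGG=1 mmssGg=2 mmssgg=1
M_ S_ G_ hits 27/64; gcd=1; 27÷1/64÷1 = 27/64

P(M_ S_ G_) = 27/64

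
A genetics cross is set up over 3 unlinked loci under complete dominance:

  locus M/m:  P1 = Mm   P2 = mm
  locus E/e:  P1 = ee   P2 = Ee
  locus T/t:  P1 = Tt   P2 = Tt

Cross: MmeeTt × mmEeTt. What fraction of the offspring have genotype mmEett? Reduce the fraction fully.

MmeeTt gametes: MeT×2, Met×2, meT×2, met×2
mmEeTt gametes: mET×2, mEt×2, meT×2, met×2
MmeeTt×mmEeTt grid (8·8=64): MmEeTT=4 MmEeTt=8 MmEett=4 MmeeTT=4 MmeeTt=8 Mmeett=4 mmEeTT=4 mmEeTt=8 mmEett=4 mmeeTT=4 mmeeTt=8 mmeett=4
mmEett hits 4/64; gcd=4; 4÷4/64÷4 = 1/16

P(mmEett) = 1/16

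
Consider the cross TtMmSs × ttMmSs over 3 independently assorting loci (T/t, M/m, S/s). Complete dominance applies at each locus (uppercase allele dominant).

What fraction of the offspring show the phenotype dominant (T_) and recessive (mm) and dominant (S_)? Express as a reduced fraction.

P(T_ mm S_) = 3/32

TtMmSs gametes: TMS×1, TMs×1, TmS×1, Tms×1, tMS×1, tMs×1, tmS×1, tms×1
ttMmSs gametes: tMS×2, tMs×2, tmS×2, tms×2
TtMmSs×ttMmSs grid (8·8=64): TtMMSS=2 TtMMSs=4 TtMMss=2 TtMmSS=4 TtMmSs=8 TtMmss=4 TtmmSS=2 TtmmSs=4 Ttmmss=2 ttMMSS=2 ttMMSs=4 ttMMss=2 ttMmSS=4 ttMmSs=8 ttMmss=4 ttmmSS=2 ttmmSs=4 ttmmss=2
T_ mm S_ hits 6/64; gcd=2; 6÷2/64÷2 = 3/32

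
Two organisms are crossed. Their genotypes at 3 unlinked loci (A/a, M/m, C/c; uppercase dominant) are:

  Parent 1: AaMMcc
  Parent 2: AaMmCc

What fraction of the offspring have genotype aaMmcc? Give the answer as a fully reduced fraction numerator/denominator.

P(aaMmcc) = 1/16

AaMMcc gametes: AMc×4, aMc×4
AaMmCc gametes: AMC×1, AMc×1, AmC×1, Amc×1, aMC×1, aMc×1, amC×1, amc×1
AaMMcc×AaMmCc grid (8·8=64): AAMMCc=4 AAMMcc=4 AAMmCc=4 AAMmcc=4 AaMMCc=8 AaMMcc=8 AaMmCc=8 AaMmcc=8 aaMMCc=4 aaMMcc=4 aaMmCc=4 aaMmcc=4
aaMmcc hits 4/64; gcd=4; 4÷4/64÷4 = 1/16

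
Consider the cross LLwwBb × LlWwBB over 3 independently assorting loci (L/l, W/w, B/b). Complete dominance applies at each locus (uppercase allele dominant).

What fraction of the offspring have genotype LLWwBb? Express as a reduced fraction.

P(LLWwBb) = 1/8

LLwwBb gametes: LwB×4, Lwb×4
LlWwBB gametes: LWB×2, LwB×2, lWB×2, lwB×2
LLwwBb×LlWwBB grid (8·8=64): LLWwBB=8 LLWwBb=8 LLwwBB=8 LLwwBb=8 LlWwBB=8 LlWwBb=8 LlwwBB=8 LlwwBb=8
LLWwBb hits 8/64; gcd=8; 8÷8/64÷8 = 1/8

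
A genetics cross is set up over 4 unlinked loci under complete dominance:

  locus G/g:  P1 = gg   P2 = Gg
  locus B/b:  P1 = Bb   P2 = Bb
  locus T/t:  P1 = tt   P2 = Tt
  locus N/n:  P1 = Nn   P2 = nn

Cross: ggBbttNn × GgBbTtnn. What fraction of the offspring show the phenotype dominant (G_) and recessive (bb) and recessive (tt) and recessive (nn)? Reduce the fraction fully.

P(G_ bb tt nn) = 1/32

ggBbttNn gametes: gBtN×4, gBtn×4, gbtN×4, gbtn×4
GgBbTtnn gametes: GBTn×2, GBtn×2, GbTn×2, Gbtn×2, gBTn×2, gBtn×2, gbTn×2, gbtn×2
ggBbttNn×GgBbTtnn grid (16·16=256): GgBBTtNn=8 GgBBTtnn=8 GgBBttNn=8 GgBBttnn=8 GgBbTtNn=16 GgBbTtnn=16 GgBbttNn=16 GgBbttnn=16 GgbbTtNn=8 GgbbTtnn=8 GgbbttNn=8 Ggbbttnn=8 ggBBTtNn=8 ggBBTtnn=8 ggBBttNn=8 ggBBttnn=8 ggBbTtNn=16 ggBbTtnn=16 ggBbttNn=16 ggBbttnn=16 ggbbTtNn=8 ggbbTtnn=8 ggbbttNn=8 ggbbttnn=8
G_ bb tt nn hits 8/256; gcd=8; 8÷8/256÷8 = 1/32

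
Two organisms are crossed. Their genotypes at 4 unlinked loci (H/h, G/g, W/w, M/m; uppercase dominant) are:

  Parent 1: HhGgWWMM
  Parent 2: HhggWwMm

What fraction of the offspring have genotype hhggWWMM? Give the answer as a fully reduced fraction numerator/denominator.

HhGgWWMM gametes: HGWM×4, HgWM×4, hGWM×4, hgWM×4
HhggWwMm gametes: HgWM×2, HgWm×2, HgwM×2, Hgwm×2, hgWM×2, hgWm×2, hgwM×2, hgwm×2
HhGgWWMM×HhggWwMm grid (16·16=256): HHGgWWMM=8 HHGgWWMm=8 HHGgWwMM=8 HHGgWwMm=8 HHggWWMM=8 HHggWWMm=8 HHggWwMM=8 HHggWwMm=8 HhGgWWMM=16 HhGgWWMm=16 HhGgWwMM=16 HhGgWwMm=16 HhggWWMM=16 HhggWWMm=16 HhggWwMM=16 HhggWwMm=16 hhGgWWMM=8 hhGgWWMm=8 hhGgWwMM=8 hhGgWwMm=8 hhggWWMM=8 hhggWWMm=8 hhggWwMM=8 hhggWwMm=8
hhggWWMM hits 8/256; gcd=8; 8÷8/256÷8 = 1/32

P(hhggWWMM) = 1/32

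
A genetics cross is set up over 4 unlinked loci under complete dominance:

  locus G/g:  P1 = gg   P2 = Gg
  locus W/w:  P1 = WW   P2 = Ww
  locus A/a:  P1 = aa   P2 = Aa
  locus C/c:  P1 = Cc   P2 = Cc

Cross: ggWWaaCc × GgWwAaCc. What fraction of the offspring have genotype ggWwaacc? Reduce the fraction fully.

ggWWaaCc gametes: gWaC×8, gWac×8
GgWwAaCc gametes: GWAC×1, GWAc×1, GWaC×1, GWac×1, GwAC×1, GwAc×1, GwaC×1, Gwac×1, gWAC×1, gWAc×1, gWaC×1, gWac×1, gwAC×1, gwAc×1, gwaC×1, gwac×1
ggWWaaCc×GgWwAaCc grid (16·16=256): GgWWAaCC=8 GgWWAaCc=16 GgWWAacc=8 GgWWaaCC=8 GgWWaaCc=16 GgWWaacc=8 GgWwAaCC=8 GgWwAaCc=16 GgWwAacc=8 GgWwaaCC=8 GgWwaaCc=16 GgWwaacc=8 ggWWAaCC=8 ggWWAaCc=16 ggWWAacc=8 ggWWaaCC=8 ggWWaaCc=16 ggWWaacc=8 ggWwAaCC=8 ggWwAaCc=16 ggWwAacc=8 ggWwaaCC=8 ggWwaaCc=16 ggWwaacc=8
ggWwaacc hits 8/256; gcd=8; 8÷8/256÷8 = 1/32

P(ggWwaacc) = 1/32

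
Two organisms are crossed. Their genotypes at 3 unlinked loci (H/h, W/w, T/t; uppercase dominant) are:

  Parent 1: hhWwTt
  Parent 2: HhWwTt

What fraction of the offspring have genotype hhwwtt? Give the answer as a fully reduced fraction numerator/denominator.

hhWwTt gametes: hWT×2, hWt×2, hwT×2, hwt×2
HhWwTt gametes: HWT×1, HWt×1, HwT×1, Hwt×1, hWT×1, hWt×1, hwT×1, hwt×1
hhWwTt×HhWwTt grid (8·8=64): HhWWTT=2 HhWWTt=4 HhWWtt=2 HhWwTT=4 HhWwTt=8 HhWwtt=4 HhwwTT=2 HhwwTt=4 Hhwwtt=2 hhWWTT=2 hhWWTt=4 hhWWtt=2 hhWwTT=4 hhWwTt=8 hhWwtt=4 hhwwTT=2 hhwwTt=4 hhwwtt=2
hhwwtt hits 2/64; gcd=2; 2÷2/64÷2 = 1/32

P(hhwwtt) = 1/32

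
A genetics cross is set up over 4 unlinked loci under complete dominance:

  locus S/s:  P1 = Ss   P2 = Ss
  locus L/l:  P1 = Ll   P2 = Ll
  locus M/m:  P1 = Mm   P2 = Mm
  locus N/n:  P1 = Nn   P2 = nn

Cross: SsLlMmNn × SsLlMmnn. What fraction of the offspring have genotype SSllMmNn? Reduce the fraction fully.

SsLlMmNn gametes: SLMN×1, SLMn×1, SLmN×1, SLmn×1, SlMN×1, SlMn×1, SlmN×1, Slmn×1, sLMN×1, sLMn×1, sLmN×1, sLmn×1, slMN×1, slMn×1, slmN×1, slmn×1
SsLlMmnn gametes: SLMn×2, SLmn×2, SlMn×2, Slmn×2, sLMn×2, sLmn×2, slMn×2, slmn×2
SsLlMmNn×SsLlMmnn grid (16·16=256): SSLLMMNn=2 SSLLMMnn=2 SSLLMmNn=4 SSLLMmnn=4 SSLLmmNn=2 SSLLmmnn=2 SSLlMMNn=4 SSLlMMnn=4 SSLlMmNn=8 SSLlMmnn=8 SSLlmmNn=4 SSLlmmnn=4 SSllMMNn=2 SSllMMnn=2 SSllMmNn=4 SSllMmnn=4 SSllmmNn=2 SSllmmnn=2 SsLLMMNn=4 SsLLMMnn=4 SsLLMmNn=8 SsLLMmnn=8 SsLLmmNn=4 SsLLmmnn=4 SsLlMMNn=8 SsLlMMnn=8 SsLlMmNn=16 SsLlMmnn=16 SsLlmmNn=8 SsLlmmnn=8 SsllMMNn=4 SsllMMnn=4 SsllMmNn=8 SsllMmnn=8 SsllmmNn=4 Ssllmmnn=4 ssLLMMNn=2 ssLLMMnn=2 ssLLMmNn=4 ssLLMmnn=4 ssLLmmNn=2 ssLLmmnn=2 ssLlMMNn=4 ssLlMMnn=4 ssLlMmNn=8 ssLlMmnn=8 ssLlmmNn=4 ssLlmmnn=4 ssllMMNn=2 ssllMMnn=2 ssllMmNn=4 ssllMmnn=4 ssllmmNn=2 ssllmmnn=2
SSllMmNn hits 4/256; gcd=4; 4÷4/256÷4 = 1/64

P(SSllMmNn) = 1/64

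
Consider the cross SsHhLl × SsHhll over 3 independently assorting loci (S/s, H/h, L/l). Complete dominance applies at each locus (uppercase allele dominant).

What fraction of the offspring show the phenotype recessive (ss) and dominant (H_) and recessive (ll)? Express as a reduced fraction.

SsHhLl gametes: SHL×1, SHl×1, ShL×1, Shl×1, sHL×1, sHl×1, shL×1, shl×1
SsHhll gametes: SHl×2, Shl×2, sHl×2, shl×2
SsHhLl×SsHhll grid (8·8=64): SSHHLl=2 SSHHll=2 SSHhLl=4 SSHhll=4 SShhLl=2 SShhll=2 SsHHLl=4 SsHHll=4 SsHhLl=8 SsHhll=8 SshhLl=4 Sshhll=4 ssHHLl=2 ssHHll=2 ssHhLl=4 ssHhll=4 sshhLl=2 sshhll=2
ss H_ ll hits 6/64; gcd=2; 6÷2/64÷2 = 3/32

P(ss H_ ll) = 3/32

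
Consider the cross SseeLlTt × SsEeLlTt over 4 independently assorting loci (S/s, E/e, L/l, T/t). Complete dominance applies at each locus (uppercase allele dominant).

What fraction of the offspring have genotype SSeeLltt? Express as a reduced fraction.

SseeLlTt gametes: SeLT×2, SeLt×2, SelT×2, Selt×2, seLT×2, seLt×2, selT×2, selt×2
SsEeLlTt gametes: SELT×1, SELt×1, SElT×1, SElt×1, SeLT×1, SeLt×1, SelT×1, Selt×1, sELT×1, sELt×1, sElT×1, sElt×1, seLT×1, seLt×1, selT×1, selt×1
SseeLlTt×SsEeLlTt grid (16·16=256): SSEeLLTT=2 SSEeLLTt=4 SSEeLLtt=2 SSEeLlTT=4 SSEeLlTt=8 SSEeLltt=4 SSEellTT=2 SSEellTt=4 SSEelltt=2 SSeeLLTT=2 SSeeLLTt=4 SSeeLLtt=2 SSeeLlTT=4 SSeeLlTt=8 SSeeLltt=4 SSeellTT=2 SSeellTt=4 SSeelltt=2 SsEeLLTT=4 SsEeLLTt=8 SsEeLLtt=4 SsEeLlTT=8 SsEeLlTt=16 SsEeLltt=8 SsEellTT=4 SsEellTt=8 SsEelltt=4 SseeLLTT=4 SseeLLTt=8 SseeLLtt=4 SseeLlTT=8 SseeLlTt=16 SseeLltt=8 SseellTT=4 SseellTt=8 Sseelltt=4 ssEeLLTT=2 ssEeLLTt=4 ssEeLLtt=2 ssEeLlTT=4 ssEeLlTt=8 ssEeLltt=4 ssEellTT=2 ssEellTt=4 ssEelltt=2 sseeLLTT=2 sseeLLTt=4 sseeLLtt=2 sseeLlTT=4 sseeLlTt=8 sseeLltt=4 sseellTT=2 sseellTt=4 sseelltt=2
SSeeLltt hits 4/256; gcd=4; 4÷4/256÷4 = 1/64

P(SSeeLltt) = 1/64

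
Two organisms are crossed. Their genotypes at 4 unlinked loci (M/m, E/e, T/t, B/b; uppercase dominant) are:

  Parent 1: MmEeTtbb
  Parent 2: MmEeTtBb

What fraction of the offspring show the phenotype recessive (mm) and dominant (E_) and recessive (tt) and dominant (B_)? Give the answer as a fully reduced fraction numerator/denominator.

MmEeTtbb gametes: METb×2, MEtb×2, MeTb×2, Metb×2, mETb×2, mEtb×2, meTb×2, metb×2
MmEeTtBb gametes: METB×1, METb×1, MEtB×1, MEtb×1, MeTB×1, MeTb×1, MetB×1, Metb×1, mETB×1, mETb×1, mEtB×1, mEtb×1, meTB×1, meTb×1, metB×1, metb×1
MmEeTtbb×MmEeTtBb grid (16·16=256): MMEETTBb=2 MMEETTbb=2 MMEETtBb=4 MMEETtbb=4 MMEEttBb=2 MMEEttbb=2 MMEeTTBb=4 MMEeTTbb=4 MMEeTtBb=8 MMEeTtbb=8 MMEettBb=4 MMEettbb=4 MMeeTTBb=2 MMeeTTbb=2 MMeeTtBb=4 MMeeTtbb=4 MMeettBb=2 MMeettbb=2 MmEETTBb=4 MmEETTbb=4 MmEETtBb=8 MmEETtbb=8 MmEEttBb=4 MmEEttbb=4 MmEeTTBb=8 MmEeTTbb=8 MmEeTtBb=16 MmEeTtbb=16 MmEettBb=8 MmEettbb=8 MmeeTTBb=4 MmeeTTbb=4 MmeeTtBb=8 MmeeTtbb=8 MmeettBb=4 Mmeettbb=4 mmEETTBb=2 mmEETTbb=2 mmEETtBb=4 mmEETtbb=4 mmEEttBb=2 mmEEttbb=2 mmEeTTBb=4 mmEeTTbb=4 mmEeTtBb=8 mmEeTtbb=8 mmEettBb=4 mmEettbb=4 mmeeTTBb=2 mmeeTTbb=2 mmeeTtBb=4 mmeeTtbb=4 mmeettBb=2 mmeettbb=2
mm E_ tt B_ hits 6/256; gcd=2; 6÷2/256÷2 = 3/128

P(mm E_ tt B_) = 3/128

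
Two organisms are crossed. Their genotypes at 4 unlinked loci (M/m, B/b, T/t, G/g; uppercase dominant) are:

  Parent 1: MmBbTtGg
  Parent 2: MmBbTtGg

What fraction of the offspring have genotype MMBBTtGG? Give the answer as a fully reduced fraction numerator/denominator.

P(MMBBTtGG) = 1/128

MmBbTtGg gametes: MBTG×1, MBTg×1, MBtG×1, MBtg×1, MbTG×1, MbTg×1, MbtG×1, Mbtg×1, mBTG×1, mBTg×1, mBtG×1, mBtg×1, mbTG×1, mbTg×1, mbtG×1, mbtg×1
MmBbTtGg gametes: MBTG×1, MBTg×1, MBtG×1, MBtg×1, MbTG×1, MbTg×1, MbtG×1, Mbtg×1, mBTG×1, mBTg×1, mBtG×1, mBtg×1, mbTG×1, mbTg×1, mbtG×1, mbtg×1
MmBbTtGg×MmBbTtGg grid (16·16=256): MMBBTTGG=1 MMBBTTGg=2 MMBBTTgg=1 MMBBTtGG=2 MMBBTtGg=4 MMBBTtgg=2 MMBBttGG=1 MMBBttGg=2 MMBBttgg=1 MMBbTTGG=2 MMBbTTGg=4 MMBbTTgg=2 MMBbTtGG=4 MMBbTtGg=8 MMBbTtgg=4 MMBbttGG=2 MMBbttGg=4 MMBbttgg=2 MMbbTTGG=1 MMbbTTGg=2 MMbbTTgg=1 MMbbTtGG=2 MMbbTtGg=4 MMbbTtgg=2 MMbbttGG=1 MMbbttGg=2 MMbbttgg=1 MmBBTTGG=2 MmBBTTGg=4 MmBBTTgg=2 MmBBTtGG=4 MmBBTtGg=8 MmBBTtgg=4 MmBBttGG=2 MmBBttGg=4 MmBBttgg=2 MmBbTTGG=4 MmBbTTGg=8 MmBbTTgg=4 MmBbTtGG=8 MmBbTtGg=16 MmBbTtgg=8 MmBbttGG=4 MmBbttGg=8 MmBbttgg=4 MmbbTTGG=2 MmbbTTGg=4 MmbbTTgg=2 MmbbTtGG=4 MmbbTtGg=8 MmbbTtgg=4 MmbbttGG=2 MmbbttGg=4 Mmbbttgg=2 mmBBTTGG=1 mmBBTTGg=2 mmBBTTgg=1 mmBBTtGG=2 mmBBTtGg=4 mmBBTtgg=2 mmBBttGG=1 mmBBttGg=2 mmBBttgg=1 mmBbTTGG=2 mmBbTTGg=4 mmBbTTgg=2 mmBbTtGG=4 mmBbTtGg=8 mmBbTtgg=4 mmBbttGG=2 mmBbttGg=4 mmBbttgg=2 mmbbTTGG=1 mmbbTTGg=2 mmbbTTgg=1 mmbbTtGG=2 mmbbTtGg=4 mmbbTtgg=2 mmbbttGG=1 mmbbttGg=2 mmbbttgg=1
MMBBTtGG hits 2/256; gcd=2; 2÷2/256÷2 = 1/128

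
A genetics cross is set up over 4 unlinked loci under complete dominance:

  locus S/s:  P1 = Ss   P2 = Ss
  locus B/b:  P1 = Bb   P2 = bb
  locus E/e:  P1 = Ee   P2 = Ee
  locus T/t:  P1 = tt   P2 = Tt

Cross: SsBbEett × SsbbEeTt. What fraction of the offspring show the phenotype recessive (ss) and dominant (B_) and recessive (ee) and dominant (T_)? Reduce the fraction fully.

P(ss B_ ee T_) = 1/64

SsBbEett gametes: SBEt×2, SBet×2, SbEt×2, Sbet×2, sBEt×2, sBet×2, sbEt×2, sbet×2
SsbbEeTt gametes: SbET×2, SbEt×2, SbeT×2, Sbet×2, sbET×2, sbEt×2, sbeT×2, sbet×2
SsBbEett×SsbbEeTt grid (16·16=256): SSBbEETt=4 SSBbEEtt=4 SSBbEeTt=8 SSBbEett=8 SSBbeeTt=4 SSBbeett=4 SSbbEETt=4 SSbbEEtt=4 SSbbEeTt=8 SSbbEett=8 SSbbeeTt=4 SSbbeett=4 SsBbEETt=8 SsBbEEtt=8 SsBbEeTt=16 SsBbEett=16 SsBbeeTt=8 SsBbeett=8 SsbbEETt=8 SsbbEEtt=8 SsbbEeTt=16 SsbbEett=16 SsbbeeTt=8 Ssbbeett=8 ssBbEETt=4 ssBbEEtt=4 ssBbEeTt=8 ssBbEett=8 ssBbeeTt=4 ssBbeett=4 ssbbEETt=4 ssbbEEtt=4 ssbbEeTt=8 ssbbEett=8 ssbbeeTt=4 ssbbeett=4
ss B_ ee T_ hits 4/256; gcd=4; 4÷4/256÷4 = 1/64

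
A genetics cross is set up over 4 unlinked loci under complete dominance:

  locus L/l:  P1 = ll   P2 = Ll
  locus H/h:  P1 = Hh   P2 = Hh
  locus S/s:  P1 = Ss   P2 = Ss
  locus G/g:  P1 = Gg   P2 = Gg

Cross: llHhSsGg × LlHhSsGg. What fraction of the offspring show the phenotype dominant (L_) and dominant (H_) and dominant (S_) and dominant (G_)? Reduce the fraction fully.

P(L_ H_ S_ G_) = 27/128

llHhSsGg gametes: lHSG×2, lHSg×2, lHsG×2, lHsg×2, lhSG×2, lhSg×2, lhsG×2, lhsg×2
LlHhSsGg gametes: LHSG×1, LHSg×1, LHsG×1, LHsg×1, LhSG×1, LhSg×1, LhsG×1, Lhsg×1, lHSG×1, lHSg×1, lHsG×1, lHsg×1, lhSG×1, lhSg×1, lhsG×1, lhsg×1
llHhSsGg×LlHhSsGg grid (16·16=256): LlHHSSGG=2 LlHHSSGg=4 LlHHSSgg=2 LlHHSsGG=4 LlHHSsGg=8 LlHHSsgg=4 LlHHssGG=2 LlHHssGg=4 LlHHssgg=2 LlHhSSGG=4 LlHhSSGg=8 LlHhSSgg=4 LlHhSsGG=8 LlHhSsGg=16 LlHhSsgg=8 LlHhssGG=4 LlHhssGg=8 LlHhssgg=4 LlhhSSGG=2 LlhhSSGg=4 LlhhSSgg=2 LlhhSsGG=4 LlhhSsGg=8 LlhhSsgg=4 LlhhssGG=2 LlhhssGg=4 Llhhssgg=2 llHHSSGG=2 llHHSSGg=4 llHHSSgg=2 llHHSsGG=4 llHHSsGg=8 llHHSsgg=4 llHHssGG=2 llHHssGg=4 llHHssgg=2 llHhSSGG=4 llHhSSGg=8 llHhSSgg=4 llHhSsGG=8 llHhSsGg=16 llHhSsgg=8 llHhssGG=4 llHhssGg=8 llHhssgg=4 llhhSSGG=2 llhhSSGg=4 llhhSSgg=2 llhhSsGG=4 llhhSsGg=8 llhhSsgg=4 llhhssGG=2 llhhssGg=4 llhhssgg=2
L_ H_ S_ G_ hits 54/256; gcd=2; 54÷2/256÷2 = 27/128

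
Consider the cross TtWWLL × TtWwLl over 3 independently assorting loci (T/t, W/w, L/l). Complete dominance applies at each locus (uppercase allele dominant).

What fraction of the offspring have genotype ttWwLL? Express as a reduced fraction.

P(ttWwLL) = 1/16

TtWWLL gametes: TWL×4, tWL×4
TtWwLl gametes: TWL×1, TWl×1, TwL×1, Twl×1, tWL×1, tWl×1, twL×1, twl×1
TtWWLL×TtWwLl grid (8·8=64): TTWWLL=4 TTWWLl=4 TTWwLL=4 TTWwLl=4 TtWWLL=8 TtWWLl=8 TtWwLL=8 TtWwLl=8 ttWWLL=4 ttWWLl=4 ttWwLL=4 ttWwLl=4
ttWwLL hits 4/64; gcd=4; 4÷4/64÷4 = 1/16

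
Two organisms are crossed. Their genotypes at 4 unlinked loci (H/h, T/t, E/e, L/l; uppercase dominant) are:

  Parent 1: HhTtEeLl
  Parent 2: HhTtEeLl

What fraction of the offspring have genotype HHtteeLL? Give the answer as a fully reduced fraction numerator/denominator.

P(HHtteeLL) = 1/256

HhTtEeLl gametes: HTEL×1, HTEl×1, HTeL×1, HTel×1, HtEL×1, HtEl×1, HteL×1, Htel×1, hTEL×1, hTEl×1, hTeL×1, hTel×1, htEL×1, htEl×1, hteL×1, htel×1
HhTtEeLl gametes: HTEL×1, HTEl×1, HTeL×1, HTel×1, HtEL×1, HtEl×1, HteL×1, Htel×1, hTEL×1, hTEl×1, hTeL×1, hTel×1, htEL×1, htEl×1, hteL×1, htel×1
HhTtEeLl×HhTtEeLl grid (16·16=256): HHTTEELL=1 HHTTEELl=2 HHTTEEll=1 HHTTEeLL=2 HHTTEeLl=4 HHTTEell=2 HHTTeeLL=1 HHTTeeLl=2 HHTTeell=1 HHTtEELL=2 HHTtEELl=4 HHTtEEll=2 HHTtEeLL=4 HHTtEeLl=8 HHTtEell=4 HHTteeLL=2 HHTteeLl=4 HHTteell=2 HHttEELL=1 HHttEELl=2 HHttEEll=1 HHttEeLL=2 HHttEeLl=4 HHttEell=2 HHtteeLL=1 HHtteeLl=2 HHtteell=1 HhTTEELL=2 HhTTEELl=4 HhTTEEll=2 HhTTEeLL=4 HhTTEeLl=8 HhTTEell=4 HhTTeeLL=2 HhTTeeLl=4 HhTTeell=2 HhTtEELL=4 HhTtEELl=8 HhTtEEll=4 HhTtEeLL=8 HhTtEeLl=16 HhTtEell=8 HhTteeLL=4 HhTteeLl=8 HhTteell=4 HhttEELL=2 HhttEELl=4 HhttEEll=2 HhttEeLL=4 HhttEeLl=8 HhttEell=4 HhtteeLL=2 HhtteeLl=4 Hhtteell=2 hhTTEELL=1 hhTTEELl=2 hhTTEEll=1 hhTTEeLL=2 hhTTEeLl=4 hhTTEell=2 hhTTeeLL=1 hhTTeeLl=2 hhTTeell=1 hhTtEELL=2 hhTtEELl=4 hhTtEEll=2 hhTtEeLL=4 hhTtEeLl=8 hhTtEell=4 hhTteeLL=2 hhTteeLl=4 hhTteell=2 hhttEELL=1 hhttEELl=2 hhttEEll=1 hhttEeLL=2 hhttEeLl=4 hhttEell=2 hhtteeLL=1 hhtteeLl=2 hhtteell=1
HHtteeLL hits 1/256; gcd=1; 1÷1/256÷1 = 1/256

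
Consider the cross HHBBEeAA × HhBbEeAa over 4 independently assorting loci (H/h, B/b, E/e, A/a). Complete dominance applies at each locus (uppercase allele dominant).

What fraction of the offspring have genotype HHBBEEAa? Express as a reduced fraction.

HHBBEeAA gametes: HBEA×8, HBeA×8
HhBbEeAa gametes: HBEA×1, HBEa×1, HBeA×1, HBea×1, HbEA×1, HbEa×1, HbeA×1, Hbea×1, hBEA×1, hBEa×1, hBeA×1, hBea×1, hbEA×1, hbEa×1, hbeA×1, hbea×1
HHBBEeAA×HhBbEeAa grid (16·16=256): HHBBEEAA=8 HHBBEEAa=8 HHBBEeAA=16 HHBBEeAa=16 HHBBeeAA=8 HHBBeeAa=8 HHBbEEAA=8 HHBbEEAa=8 HHBbEeAA=16 HHBbEeAa=16 HHBbeeAA=8 HHBbeeAa=8 HhBBEEAA=8 HhBBEEAa=8 HhBBEeAA=16 HhBBEeAa=16 HhBBeeAA=8 HhBBeeAa=8 HhBbEEAA=8 HhBbEEAa=8 HhBbEeAA=16 HhBbEeAa=16 HhBbeeAA=8 HhBbeeAa=8
HHBBEEAa hits 8/256; gcd=8; 8÷8/256÷8 = 1/32

P(HHBBEEAa) = 1/32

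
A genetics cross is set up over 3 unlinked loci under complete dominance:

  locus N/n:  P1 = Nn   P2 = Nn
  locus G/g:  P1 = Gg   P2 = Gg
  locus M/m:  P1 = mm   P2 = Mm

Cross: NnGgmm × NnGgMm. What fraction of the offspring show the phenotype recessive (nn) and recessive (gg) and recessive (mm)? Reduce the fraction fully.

NnGgmm gametes: NGm×2, Ngm×2, nGm×2, ngm×2
NnGgMm gametes: NGM×1, NGm×1, NgM×1, Ngm×1, nGM×1, nGm×1, ngM×1, ngm×1
NnGgmm×NnGgMm grid (8·8=64): NNGGMm=2 NNGGmm=2 NNGgMm=4 NNGgmm=4 NNggMm=2 NNggmm=2 NnGGMm=4 NnGGmm=4 NnGgMm=8 NnGgmm=8 NnggMm=4 Nnggmm=4 nnGGMm=2 nnGGmm=2 nnGgMm=4 nnGgmm=4 nnggMm=2 nnggmm=2
nn gg mm hits 2/64; gcd=2; 2÷2/64÷2 = 1/32

P(nn gg mm) = 1/32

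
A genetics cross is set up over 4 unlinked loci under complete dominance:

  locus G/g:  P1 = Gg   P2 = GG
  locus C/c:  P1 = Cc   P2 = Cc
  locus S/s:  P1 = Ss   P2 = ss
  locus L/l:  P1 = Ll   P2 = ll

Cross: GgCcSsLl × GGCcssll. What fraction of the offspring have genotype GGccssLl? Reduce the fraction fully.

GgCcSsLl gametes: GCSL×1, GCSl×1, GCsL×1, GCsl×1, GcSL×1, GcSl×1, GcsL×1, Gcsl×1, gCSL×1, gCSl×1, gCsL×1, gCsl×1, gcSL×1, gcSl×1, gcsL×1, gcsl×1
GGCcssll gametes: GCsl×8, Gcsl×8
GgCcSsLl×GGCcssll grid (16·16=256): GGCCSsLl=8 GGCCSsll=8 GGCCssLl=8 GGCCssll=8 GGCcSsLl=16 GGCcSsll=16 GGCcssLl=16 GGCcssll=16 GGccSsLl=8 GGccSsll=8 GGccssLl=8 GGccssll=8 GgCCSsLl=8 GgCCSsll=8 GgCCssLl=8 GgCCssll=8 GgCcSsLl=16 GgCcSsll=16 GgCcssLl=16 GgCcssll=16 GgccSsLl=8 GgccSsll=8 GgccssLl=8 Ggccssll=8
GGccssLl hits 8/256; gcd=8; 8÷8/256÷8 = 1/32

P(GGccssLl) = 1/32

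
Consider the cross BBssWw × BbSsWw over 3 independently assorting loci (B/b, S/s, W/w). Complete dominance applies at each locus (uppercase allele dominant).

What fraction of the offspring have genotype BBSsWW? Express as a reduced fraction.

P(BBSsWW) = 1/16

BBssWw gametes: BsW×4, Bsw×4
BbSsWw gametes: BSW×1, BSw×1, BsW×1, Bsw×1, bSW×1, bSw×1, bsW×1, bsw×1
BBssWw×BbSsWw grid (8·8=64): BBSsWW=4 BBSsWw=8 BBSsww=4 BBssWW=4 BBssWw=8 BBssww=4 BbSsWW=4 BbSsWw=8 BbSsww=4 BbssWW=4 BbssWw=8 Bbssww=4
BBSsWW hits 4/64; gcd=4; 4÷4/64÷4 = 1/16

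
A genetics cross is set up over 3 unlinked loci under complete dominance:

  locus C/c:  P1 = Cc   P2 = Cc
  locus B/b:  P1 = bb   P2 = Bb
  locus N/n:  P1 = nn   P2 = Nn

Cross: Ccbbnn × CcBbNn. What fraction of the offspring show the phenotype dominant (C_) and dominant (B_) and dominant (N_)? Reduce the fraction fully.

Ccbbnn gametes: Cbn×4, cbn×4
CcBbNn gametes: CBN×1, CBn×1, CbN×1, Cbn×1, cBN×1, cBn×1, cbN×1, cbn×1
Ccbbnn×CcBbNn grid (8·8=64): CCBbNn=4 CCBbnn=4 CCbbNn=4 CCbbnn=4 CcBbNn=8 CcBbnn=8 CcbbNn=8 Ccbbnn=8 ccBbNn=4 ccBbnn=4 ccbbNn=4 ccbbnn=4
C_ B_ N_ hits 12/64; gcd=4; 12÷4/64÷4 = 3/16

P(C_ B_ N_) = 3/16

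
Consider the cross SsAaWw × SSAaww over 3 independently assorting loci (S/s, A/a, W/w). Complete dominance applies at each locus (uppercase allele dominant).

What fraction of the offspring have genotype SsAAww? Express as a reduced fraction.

SsAaWw gametes: SAW×1, SAw×1, SaW×1, Saw×1, sAW×1, sAw×1, saW×1, saw×1
SSAaww gametes: SAw×4, Saw×4
SsAaWw×SSAaww grid (8·8=64): SSAAWw=4 SSAAww=4 SSAaWw=8 SSAaww=8 SSaaWw=4 SSaaww=4 SsAAWw=4 SsAAww=4 SsAaWw=8 SsAaww=8 SsaaWw=4 Ssaaww=4
SsAAww hits 4/64; gcd=4; 4÷4/64÷4 = 1/16

P(SsAAww) = 1/16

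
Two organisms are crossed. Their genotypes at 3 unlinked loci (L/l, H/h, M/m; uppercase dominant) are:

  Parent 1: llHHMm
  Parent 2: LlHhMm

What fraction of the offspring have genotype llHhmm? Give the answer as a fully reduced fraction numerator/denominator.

llHHMm gametes: lHM×4, lHm×4
LlHhMm gametes: LHM×1, LHm×1, LhM×1, Lhm×1, lHM×1, lHm×1, lhM×1, lhm×1
llHHMm×LlHhMm grid (8·8=64): LlHHMM=4 LlHHMm=8 LlHHmm=4 LlHhMM=4 LlHhMm=8 LlHhmm=4 llHHMM=4 llHHMm=8 llHHmm=4 llHhMM=4 llHhMm=8 llHhmm=4
llHhmm hits 4/64; gcd=4; 4÷4/64÷4 = 1/16

P(llHhmm) = 1/16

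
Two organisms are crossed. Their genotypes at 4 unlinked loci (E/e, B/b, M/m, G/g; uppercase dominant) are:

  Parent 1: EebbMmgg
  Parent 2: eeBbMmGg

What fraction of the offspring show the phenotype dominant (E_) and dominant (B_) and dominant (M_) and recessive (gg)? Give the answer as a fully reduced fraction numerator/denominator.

EebbMmgg gametes: EbMg×4, Ebmg×4, ebMg×4, ebmg×4
eeBbMmGg gametes: eBMG×2, eBMg×2, eBmG×2, eBmg×2, ebMG×2, ebMg×2, ebmG×2, ebmg×2
EebbMmgg×eeBbMmGg grid (16·16=256): EeBbMMGg=8 EeBbMMgg=8 EeBbMmGg=16 EeBbMmgg=16 EeBbmmGg=8 EeBbmmgg=8 EebbMMGg=8 EebbMMgg=8 EebbMmGg=16 EebbMmgg=16 EebbmmGg=8 Eebbmmgg=8 eeBbMMGg=8 eeBbMMgg=8 eeBbMmGg=16 eeBbMmgg=16 eeBbmmGg=8 eeBbmmgg=8 eebbMMGg=8 eebbMMgg=8 eebbMmGg=16 eebbMmgg=16 eebbmmGg=8 eebbmmgg=8
E_ B_ M_ gg hits 24/256; gcd=8; 24÷8/256÷8 = 3/32

P(E_ B_ M_ gg) = 3/32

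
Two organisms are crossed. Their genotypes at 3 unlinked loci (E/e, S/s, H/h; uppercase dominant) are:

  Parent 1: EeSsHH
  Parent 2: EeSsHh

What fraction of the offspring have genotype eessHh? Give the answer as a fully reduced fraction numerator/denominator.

EeSsHH gametes: ESH×2, EsH×2, eSH×2, esH×2
EeSsHh gametes: ESH×1, ESh×1, EsH×1, Esh×1, eSH×1, eSh×1, esH×1, esh×1
EeSsHH×EeSsHh grid (8·8=64): EESSHH=2 EESSHh=2 EESsHH=4 EESsHh=4 EEssHH=2 EEssHh=2 EeSSHH=4 EeSSHh=4 EeSsHH=8 EeSsHh=8 EessHH=4 EessHh=4 eeSSHH=2 eeSSHh=2 eeSsHH=4 eeSsHh=4 eessHH=2 eessHh=2
eessHh hits 2/64; gcd=2; 2÷2/64÷2 = 1/32

P(eessHh) = 1/32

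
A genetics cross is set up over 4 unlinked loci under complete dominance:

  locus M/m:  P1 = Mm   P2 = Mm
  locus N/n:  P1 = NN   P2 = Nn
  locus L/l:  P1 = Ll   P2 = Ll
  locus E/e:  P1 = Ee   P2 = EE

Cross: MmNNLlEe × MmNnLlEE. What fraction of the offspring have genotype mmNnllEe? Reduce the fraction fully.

MmNNLlEe gametes: MNLE×2, MNLe×2, MNlE×2, MNle×2, mNLE×2, mNLe×2, mNlE×2, mNle×2
MmNnLlEE gametes: MNLE×2, MNlE×2, MnLE×2, MnlE×2, mNLE×2, mNlE×2, mnLE×2, mnlE×2
MmNNLlEe×MmNnLlEE grid (16·16=256): MMNNLLEE=4 MMNNLLEe=4 MMNNLlEE=8 MMNNLlEe=8 MMNNllEE=4 MMNNllEe=4 MMNnLLEE=4 MMNnLLEe=4 MMNnLlEE=8 MMNnLlEe=8 MMNnllEE=4 MMNnllEe=4 MmNNLLEE=8 MmNNLLEe=8 MmNNLlEE=16 MmNNLlEe=16 MmNNllEE=8 MmNNllEe=8 MmNnLLEE=8 MmNnLLEe=8 MmNnLlEE=16 MmNnLlEe=16 MmNnllEE=8 MmNnllEe=8 mmNNLLEE=4 mmNNLLEe=4 mmNNLlEE=8 mmNNLlEe=8 mmNNllEE=4 mmNNllEe=4 mmNnLLEE=4 mmNnLLEe=4 mmNnLlEE=8 mmNnLlEe=8 mmNnllEE=4 mmNnllEe=4
mmNnllEe hits 4/256; gcd=4; 4÷4/256÷4 = 1/64

P(mmNnllEe) = 1/64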